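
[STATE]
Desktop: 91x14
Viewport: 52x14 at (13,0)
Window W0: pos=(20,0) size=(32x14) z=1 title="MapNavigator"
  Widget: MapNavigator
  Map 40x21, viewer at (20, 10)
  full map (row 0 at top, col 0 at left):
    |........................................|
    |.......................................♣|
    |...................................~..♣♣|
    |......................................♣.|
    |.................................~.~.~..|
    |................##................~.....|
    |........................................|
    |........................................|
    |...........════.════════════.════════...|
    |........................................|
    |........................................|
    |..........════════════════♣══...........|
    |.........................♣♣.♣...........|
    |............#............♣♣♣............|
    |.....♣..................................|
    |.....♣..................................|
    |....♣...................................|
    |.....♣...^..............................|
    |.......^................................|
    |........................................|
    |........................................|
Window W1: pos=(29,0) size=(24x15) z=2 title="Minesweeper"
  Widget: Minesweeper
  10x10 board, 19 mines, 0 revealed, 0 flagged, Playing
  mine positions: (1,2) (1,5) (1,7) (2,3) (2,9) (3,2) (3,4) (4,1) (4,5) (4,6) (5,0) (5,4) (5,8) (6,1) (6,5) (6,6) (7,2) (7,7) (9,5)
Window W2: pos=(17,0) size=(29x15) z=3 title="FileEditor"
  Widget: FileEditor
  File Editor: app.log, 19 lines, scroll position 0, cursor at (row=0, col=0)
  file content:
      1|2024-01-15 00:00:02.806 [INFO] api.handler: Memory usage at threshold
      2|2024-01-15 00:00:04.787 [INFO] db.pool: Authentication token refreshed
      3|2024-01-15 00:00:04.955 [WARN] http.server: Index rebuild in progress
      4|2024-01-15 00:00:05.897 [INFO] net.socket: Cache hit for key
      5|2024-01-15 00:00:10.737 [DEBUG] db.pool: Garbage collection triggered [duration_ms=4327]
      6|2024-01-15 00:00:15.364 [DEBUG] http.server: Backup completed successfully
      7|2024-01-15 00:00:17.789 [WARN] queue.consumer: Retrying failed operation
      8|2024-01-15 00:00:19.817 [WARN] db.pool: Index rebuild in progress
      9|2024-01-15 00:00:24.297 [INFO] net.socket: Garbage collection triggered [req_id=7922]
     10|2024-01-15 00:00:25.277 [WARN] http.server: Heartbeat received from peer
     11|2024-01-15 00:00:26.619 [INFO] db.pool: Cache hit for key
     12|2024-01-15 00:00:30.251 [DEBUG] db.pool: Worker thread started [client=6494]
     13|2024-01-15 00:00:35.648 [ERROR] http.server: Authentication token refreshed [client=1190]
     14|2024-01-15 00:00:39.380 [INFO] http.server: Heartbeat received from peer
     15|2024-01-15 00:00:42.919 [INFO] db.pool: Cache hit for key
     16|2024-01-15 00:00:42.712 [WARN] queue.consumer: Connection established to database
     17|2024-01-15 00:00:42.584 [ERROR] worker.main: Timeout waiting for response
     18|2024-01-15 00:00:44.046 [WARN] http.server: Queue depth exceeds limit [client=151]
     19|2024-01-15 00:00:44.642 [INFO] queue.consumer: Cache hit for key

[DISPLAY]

    ┏━━━━━━━━━━━━━━━━━━━━━━━━━━━┓━━━━━━┓            
    ┃ FileEditor                ┃      ┃            
    ┠───────────────────────────┨──────┨            
    ┃█024-01-15 00:00:02.806 [I▲┃      ┃            
    ┃2024-01-15 00:00:04.787 [I█┃      ┃            
    ┃2024-01-15 00:00:04.955 [W░┃      ┃            
    ┃2024-01-15 00:00:05.897 [I░┃      ┃            
    ┃2024-01-15 00:00:10.737 [D░┃      ┃            
    ┃2024-01-15 00:00:15.364 [D░┃      ┃            
    ┃2024-01-15 00:00:17.789 [W░┃      ┃            
    ┃2024-01-15 00:00:19.817 [W░┃      ┃            
    ┃2024-01-15 00:00:24.297 [I░┃      ┃            
    ┃2024-01-15 00:00:25.277 [W░┃      ┃            
    ┃2024-01-15 00:00:26.619 [I▼┃      ┃            


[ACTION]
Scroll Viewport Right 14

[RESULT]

━━━━━━━━━━━━━━━━━━┓━━━━━━┓                          
or                ┃      ┃                          
──────────────────┨──────┨                          
5 00:00:02.806 [I▲┃      ┃                          
5 00:00:04.787 [I█┃      ┃                          
5 00:00:04.955 [W░┃      ┃                          
5 00:00:05.897 [I░┃      ┃                          
5 00:00:10.737 [D░┃      ┃                          
5 00:00:15.364 [D░┃      ┃                          
5 00:00:17.789 [W░┃      ┃                          
5 00:00:19.817 [W░┃      ┃                          
5 00:00:24.297 [I░┃      ┃                          
5 00:00:25.277 [W░┃      ┃                          
5 00:00:26.619 [I▼┃      ┃                          


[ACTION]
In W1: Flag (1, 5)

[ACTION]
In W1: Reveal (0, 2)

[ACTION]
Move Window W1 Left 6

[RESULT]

━━━━━━━━━━━━━━━━━━┓┓━━━━┓                           
or                ┃┃    ┃                           
──────────────────┨┨────┨                           
5 00:00:02.806 [I▲┃┃...~┃                           
5 00:00:04.787 [I█┃┃....┃                           
5 00:00:04.955 [W░┃┃....┃                           
5 00:00:05.897 [I░┃┃════┃                           
5 00:00:10.737 [D░┃┃....┃                           
5 00:00:15.364 [D░┃┃....┃                           
5 00:00:17.789 [W░┃┃....┃                           
5 00:00:19.817 [W░┃┃....┃                           
5 00:00:24.297 [I░┃┃....┃                           
5 00:00:25.277 [W░┃┃....┃                           
5 00:00:26.619 [I▼┃┃━━━━┛                           


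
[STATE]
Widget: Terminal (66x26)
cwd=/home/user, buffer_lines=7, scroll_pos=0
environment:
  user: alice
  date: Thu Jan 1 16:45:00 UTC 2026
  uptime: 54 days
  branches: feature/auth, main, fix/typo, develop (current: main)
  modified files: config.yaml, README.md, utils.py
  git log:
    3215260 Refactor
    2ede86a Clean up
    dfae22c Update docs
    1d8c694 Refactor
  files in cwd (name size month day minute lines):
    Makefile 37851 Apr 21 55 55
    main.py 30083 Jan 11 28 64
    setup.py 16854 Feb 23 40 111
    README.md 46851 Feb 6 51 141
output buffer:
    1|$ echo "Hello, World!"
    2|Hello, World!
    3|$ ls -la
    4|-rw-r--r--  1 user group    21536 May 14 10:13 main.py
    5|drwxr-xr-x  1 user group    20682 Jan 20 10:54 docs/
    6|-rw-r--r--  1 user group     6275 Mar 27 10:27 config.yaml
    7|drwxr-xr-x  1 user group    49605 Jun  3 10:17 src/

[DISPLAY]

$ echo "Hello, World!"                                            
Hello, World!                                                     
$ ls -la                                                          
-rw-r--r--  1 user group    21536 May 14 10:13 main.py            
drwxr-xr-x  1 user group    20682 Jan 20 10:54 docs/              
-rw-r--r--  1 user group     6275 Mar 27 10:27 config.yaml        
drwxr-xr-x  1 user group    49605 Jun  3 10:17 src/               
$ █                                                               
                                                                  
                                                                  
                                                                  
                                                                  
                                                                  
                                                                  
                                                                  
                                                                  
                                                                  
                                                                  
                                                                  
                                                                  
                                                                  
                                                                  
                                                                  
                                                                  
                                                                  
                                                                  


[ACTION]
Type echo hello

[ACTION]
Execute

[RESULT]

$ echo "Hello, World!"                                            
Hello, World!                                                     
$ ls -la                                                          
-rw-r--r--  1 user group    21536 May 14 10:13 main.py            
drwxr-xr-x  1 user group    20682 Jan 20 10:54 docs/              
-rw-r--r--  1 user group     6275 Mar 27 10:27 config.yaml        
drwxr-xr-x  1 user group    49605 Jun  3 10:17 src/               
$ echo hello                                                      
hello                                                             
$ █                                                               
                                                                  
                                                                  
                                                                  
                                                                  
                                                                  
                                                                  
                                                                  
                                                                  
                                                                  
                                                                  
                                                                  
                                                                  
                                                                  
                                                                  
                                                                  
                                                                  


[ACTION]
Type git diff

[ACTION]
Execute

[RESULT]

$ echo "Hello, World!"                                            
Hello, World!                                                     
$ ls -la                                                          
-rw-r--r--  1 user group    21536 May 14 10:13 main.py            
drwxr-xr-x  1 user group    20682 Jan 20 10:54 docs/              
-rw-r--r--  1 user group     6275 Mar 27 10:27 config.yaml        
drwxr-xr-x  1 user group    49605 Jun  3 10:17 src/               
$ echo hello                                                      
hello                                                             
$ git diff                                                        
diff --git a/main.py b/main.py                                    
--- a/main.py                                                     
+++ b/main.py                                                     
@@ -1,3 +1,4 @@                                                   
+# updated                                                        
 import sys                                                       
$ █                                                               
                                                                  
                                                                  
                                                                  
                                                                  
                                                                  
                                                                  
                                                                  
                                                                  
                                                                  


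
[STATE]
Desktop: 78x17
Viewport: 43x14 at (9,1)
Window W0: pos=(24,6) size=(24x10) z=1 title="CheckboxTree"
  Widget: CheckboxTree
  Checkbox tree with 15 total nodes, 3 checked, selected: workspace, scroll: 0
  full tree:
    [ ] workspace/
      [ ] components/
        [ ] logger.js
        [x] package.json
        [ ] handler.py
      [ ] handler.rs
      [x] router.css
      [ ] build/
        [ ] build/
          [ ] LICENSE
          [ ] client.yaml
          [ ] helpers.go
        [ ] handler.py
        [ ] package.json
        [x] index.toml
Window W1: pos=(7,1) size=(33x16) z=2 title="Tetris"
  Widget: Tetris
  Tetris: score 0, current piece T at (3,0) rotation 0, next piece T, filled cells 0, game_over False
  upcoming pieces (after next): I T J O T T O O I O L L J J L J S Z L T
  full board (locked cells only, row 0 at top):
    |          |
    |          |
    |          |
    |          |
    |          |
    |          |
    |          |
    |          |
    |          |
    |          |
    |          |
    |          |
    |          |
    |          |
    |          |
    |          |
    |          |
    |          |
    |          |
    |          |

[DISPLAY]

━━━━━━━━━━━━━━━━━━━━━━━━━━━━━━┓            
Tetris                        ┃            
──────────────────────────────┨            
         │Next:               ┃            
         │ ▒                  ┃            
         │▒▒▒                 ┃━━━━━━━┓    
         │                    ┃       ┃    
         │                    ┃───────┨    
         │                    ┃       ┃    
         │Score:              ┃ts/    ┃    
         │0                   ┃.js    ┃    
         │                    ┃e.json ┃    
         │                    ┃r.py   ┃    
         │                    ┃rs     ┃    


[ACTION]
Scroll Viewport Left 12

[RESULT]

       ┏━━━━━━━━━━━━━━━━━━━━━━━━━━━━━━━┓   
       ┃ Tetris                        ┃   
       ┠───────────────────────────────┨   
       ┃          │Next:               ┃   
       ┃          │ ▒                  ┃   
       ┃          │▒▒▒                 ┃━━━
       ┃          │                    ┃   
       ┃          │                    ┃───
       ┃          │                    ┃   
       ┃          │Score:              ┃ts/
       ┃          │0                   ┃.js
       ┃          │                    ┃e.j
       ┃          │                    ┃r.p
       ┃          │                    ┃rs 


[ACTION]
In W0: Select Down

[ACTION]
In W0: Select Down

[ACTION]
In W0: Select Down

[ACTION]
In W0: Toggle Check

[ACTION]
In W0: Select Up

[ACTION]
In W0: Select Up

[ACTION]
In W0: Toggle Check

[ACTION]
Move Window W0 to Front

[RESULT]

       ┏━━━━━━━━━━━━━━━━━━━━━━━━━━━━━━━┓   
       ┃ Tetris                        ┃   
       ┠───────────────────────────────┨   
       ┃          │Next:               ┃   
       ┃          │ ▒                  ┃   
       ┃          │▒▒▒  ┏━━━━━━━━━━━━━━━━━━
       ┃          │     ┃ CheckboxTree     
       ┃          │     ┠──────────────────
       ┃          │     ┃ [-] workspace/   
       ┃          │Score┃>  [x] components/
       ┃          │0    ┃     [x] logger.js
       ┃          │     ┃     [x] package.j
       ┃          │     ┃     [x] handler.p
       ┃          │     ┃   [ ] handler.rs 


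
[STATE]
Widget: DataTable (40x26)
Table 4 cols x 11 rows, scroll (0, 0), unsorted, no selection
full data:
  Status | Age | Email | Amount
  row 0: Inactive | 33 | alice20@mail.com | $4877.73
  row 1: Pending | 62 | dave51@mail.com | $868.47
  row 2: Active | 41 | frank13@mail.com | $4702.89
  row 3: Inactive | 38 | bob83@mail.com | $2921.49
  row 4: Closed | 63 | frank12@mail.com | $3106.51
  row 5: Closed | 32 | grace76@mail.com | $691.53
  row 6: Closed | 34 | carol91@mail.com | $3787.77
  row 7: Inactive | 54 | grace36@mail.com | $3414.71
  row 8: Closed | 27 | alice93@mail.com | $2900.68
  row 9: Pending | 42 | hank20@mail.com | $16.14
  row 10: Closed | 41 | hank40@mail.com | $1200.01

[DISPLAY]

Status  │Age│Email           │Amount    
────────┼───┼────────────────┼────────  
Inactive│33 │alice20@mail.com│$4877.73  
Pending │62 │dave51@mail.com │$868.47   
Active  │41 │frank13@mail.com│$4702.89  
Inactive│38 │bob83@mail.com  │$2921.49  
Closed  │63 │frank12@mail.com│$3106.51  
Closed  │32 │grace76@mail.com│$691.53   
Closed  │34 │carol91@mail.com│$3787.77  
Inactive│54 │grace36@mail.com│$3414.71  
Closed  │27 │alice93@mail.com│$2900.68  
Pending │42 │hank20@mail.com │$16.14    
Closed  │41 │hank40@mail.com │$1200.01  
                                        
                                        
                                        
                                        
                                        
                                        
                                        
                                        
                                        
                                        
                                        
                                        
                                        


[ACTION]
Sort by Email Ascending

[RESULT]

Status  │Age│Email          ▲│Amount    
────────┼───┼────────────────┼────────  
Inactive│33 │alice20@mail.com│$4877.73  
Closed  │27 │alice93@mail.com│$2900.68  
Inactive│38 │bob83@mail.com  │$2921.49  
Closed  │34 │carol91@mail.com│$3787.77  
Pending │62 │dave51@mail.com │$868.47   
Closed  │63 │frank12@mail.com│$3106.51  
Active  │41 │frank13@mail.com│$4702.89  
Inactive│54 │grace36@mail.com│$3414.71  
Closed  │32 │grace76@mail.com│$691.53   
Pending │42 │hank20@mail.com │$16.14    
Closed  │41 │hank40@mail.com │$1200.01  
                                        
                                        
                                        
                                        
                                        
                                        
                                        
                                        
                                        
                                        
                                        
                                        
                                        


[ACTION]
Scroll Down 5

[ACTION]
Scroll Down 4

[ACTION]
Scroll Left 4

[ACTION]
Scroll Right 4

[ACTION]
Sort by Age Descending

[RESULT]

Status  │Ag▼│Email           │Amount    
────────┼───┼────────────────┼────────  
Closed  │63 │frank12@mail.com│$3106.51  
Pending │62 │dave51@mail.com │$868.47   
Inactive│54 │grace36@mail.com│$3414.71  
Pending │42 │hank20@mail.com │$16.14    
Active  │41 │frank13@mail.com│$4702.89  
Closed  │41 │hank40@mail.com │$1200.01  
Inactive│38 │bob83@mail.com  │$2921.49  
Closed  │34 │carol91@mail.com│$3787.77  
Inactive│33 │alice20@mail.com│$4877.73  
Closed  │32 │grace76@mail.com│$691.53   
Closed  │27 │alice93@mail.com│$2900.68  
                                        
                                        
                                        
                                        
                                        
                                        
                                        
                                        
                                        
                                        
                                        
                                        
                                        


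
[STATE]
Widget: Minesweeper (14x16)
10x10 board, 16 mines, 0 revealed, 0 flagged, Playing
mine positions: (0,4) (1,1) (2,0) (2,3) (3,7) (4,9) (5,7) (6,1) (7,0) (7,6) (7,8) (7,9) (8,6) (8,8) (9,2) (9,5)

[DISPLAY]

■■■■■■■■■■    
■■■■■■■■■■    
■■■■■■■■■■    
■■■■■■■■■■    
■■■■■■■■■■    
■■■■■■■■■■    
■■■■■■■■■■    
■■■■■■■■■■    
■■■■■■■■■■    
■■■■■■■■■■    
              
              
              
              
              
              


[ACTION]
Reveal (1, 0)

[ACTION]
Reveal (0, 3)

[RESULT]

■■■1■■■■■■    
2■■■■■■■■■    
■■■■■■■■■■    
■■■■■■■■■■    
■■■■■■■■■■    
■■■■■■■■■■    
■■■■■■■■■■    
■■■■■■■■■■    
■■■■■■■■■■    
■■■■■■■■■■    
              
              
              
              
              
              


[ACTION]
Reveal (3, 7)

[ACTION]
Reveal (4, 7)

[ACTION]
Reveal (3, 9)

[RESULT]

■■■1✹■■■■■    
2✹■■■■■■■■    
✹■■✹■■■■■■    
■■■■■■■✹■■    
■■■■■■■■■✹    
■■■■■■■✹■■    
■✹■■■■■■■■    
✹■■■■■✹■✹✹    
■■■■■■✹■✹■    
■■✹■■✹■■■■    
              
              
              
              
              
              


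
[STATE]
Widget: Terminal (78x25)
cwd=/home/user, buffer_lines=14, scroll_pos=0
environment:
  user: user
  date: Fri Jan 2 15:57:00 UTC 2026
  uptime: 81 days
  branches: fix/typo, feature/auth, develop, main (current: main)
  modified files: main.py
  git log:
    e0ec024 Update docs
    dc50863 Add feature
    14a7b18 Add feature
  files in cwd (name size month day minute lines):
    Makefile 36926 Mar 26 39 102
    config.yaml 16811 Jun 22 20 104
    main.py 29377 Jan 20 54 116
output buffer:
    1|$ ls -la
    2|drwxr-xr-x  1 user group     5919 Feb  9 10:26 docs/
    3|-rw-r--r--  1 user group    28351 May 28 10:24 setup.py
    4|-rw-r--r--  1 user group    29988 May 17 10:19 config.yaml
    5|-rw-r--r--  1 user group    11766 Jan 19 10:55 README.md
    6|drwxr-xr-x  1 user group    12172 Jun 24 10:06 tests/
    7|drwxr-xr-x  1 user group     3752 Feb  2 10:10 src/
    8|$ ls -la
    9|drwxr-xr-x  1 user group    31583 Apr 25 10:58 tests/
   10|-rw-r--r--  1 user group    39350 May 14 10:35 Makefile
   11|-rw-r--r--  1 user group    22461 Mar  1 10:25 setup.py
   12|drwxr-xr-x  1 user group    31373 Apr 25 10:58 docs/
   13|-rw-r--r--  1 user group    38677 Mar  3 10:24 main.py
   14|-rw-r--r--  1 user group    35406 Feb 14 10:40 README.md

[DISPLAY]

$ ls -la                                                                      
drwxr-xr-x  1 user group     5919 Feb  9 10:26 docs/                          
-rw-r--r--  1 user group    28351 May 28 10:24 setup.py                       
-rw-r--r--  1 user group    29988 May 17 10:19 config.yaml                    
-rw-r--r--  1 user group    11766 Jan 19 10:55 README.md                      
drwxr-xr-x  1 user group    12172 Jun 24 10:06 tests/                         
drwxr-xr-x  1 user group     3752 Feb  2 10:10 src/                           
$ ls -la                                                                      
drwxr-xr-x  1 user group    31583 Apr 25 10:58 tests/                         
-rw-r--r--  1 user group    39350 May 14 10:35 Makefile                       
-rw-r--r--  1 user group    22461 Mar  1 10:25 setup.py                       
drwxr-xr-x  1 user group    31373 Apr 25 10:58 docs/                          
-rw-r--r--  1 user group    38677 Mar  3 10:24 main.py                        
-rw-r--r--  1 user group    35406 Feb 14 10:40 README.md                      
$ █                                                                           
                                                                              
                                                                              
                                                                              
                                                                              
                                                                              
                                                                              
                                                                              
                                                                              
                                                                              
                                                                              


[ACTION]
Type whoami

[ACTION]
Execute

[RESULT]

$ ls -la                                                                      
drwxr-xr-x  1 user group     5919 Feb  9 10:26 docs/                          
-rw-r--r--  1 user group    28351 May 28 10:24 setup.py                       
-rw-r--r--  1 user group    29988 May 17 10:19 config.yaml                    
-rw-r--r--  1 user group    11766 Jan 19 10:55 README.md                      
drwxr-xr-x  1 user group    12172 Jun 24 10:06 tests/                         
drwxr-xr-x  1 user group     3752 Feb  2 10:10 src/                           
$ ls -la                                                                      
drwxr-xr-x  1 user group    31583 Apr 25 10:58 tests/                         
-rw-r--r--  1 user group    39350 May 14 10:35 Makefile                       
-rw-r--r--  1 user group    22461 Mar  1 10:25 setup.py                       
drwxr-xr-x  1 user group    31373 Apr 25 10:58 docs/                          
-rw-r--r--  1 user group    38677 Mar  3 10:24 main.py                        
-rw-r--r--  1 user group    35406 Feb 14 10:40 README.md                      
$ whoami                                                                      
user                                                                          
$ █                                                                           
                                                                              
                                                                              
                                                                              
                                                                              
                                                                              
                                                                              
                                                                              
                                                                              


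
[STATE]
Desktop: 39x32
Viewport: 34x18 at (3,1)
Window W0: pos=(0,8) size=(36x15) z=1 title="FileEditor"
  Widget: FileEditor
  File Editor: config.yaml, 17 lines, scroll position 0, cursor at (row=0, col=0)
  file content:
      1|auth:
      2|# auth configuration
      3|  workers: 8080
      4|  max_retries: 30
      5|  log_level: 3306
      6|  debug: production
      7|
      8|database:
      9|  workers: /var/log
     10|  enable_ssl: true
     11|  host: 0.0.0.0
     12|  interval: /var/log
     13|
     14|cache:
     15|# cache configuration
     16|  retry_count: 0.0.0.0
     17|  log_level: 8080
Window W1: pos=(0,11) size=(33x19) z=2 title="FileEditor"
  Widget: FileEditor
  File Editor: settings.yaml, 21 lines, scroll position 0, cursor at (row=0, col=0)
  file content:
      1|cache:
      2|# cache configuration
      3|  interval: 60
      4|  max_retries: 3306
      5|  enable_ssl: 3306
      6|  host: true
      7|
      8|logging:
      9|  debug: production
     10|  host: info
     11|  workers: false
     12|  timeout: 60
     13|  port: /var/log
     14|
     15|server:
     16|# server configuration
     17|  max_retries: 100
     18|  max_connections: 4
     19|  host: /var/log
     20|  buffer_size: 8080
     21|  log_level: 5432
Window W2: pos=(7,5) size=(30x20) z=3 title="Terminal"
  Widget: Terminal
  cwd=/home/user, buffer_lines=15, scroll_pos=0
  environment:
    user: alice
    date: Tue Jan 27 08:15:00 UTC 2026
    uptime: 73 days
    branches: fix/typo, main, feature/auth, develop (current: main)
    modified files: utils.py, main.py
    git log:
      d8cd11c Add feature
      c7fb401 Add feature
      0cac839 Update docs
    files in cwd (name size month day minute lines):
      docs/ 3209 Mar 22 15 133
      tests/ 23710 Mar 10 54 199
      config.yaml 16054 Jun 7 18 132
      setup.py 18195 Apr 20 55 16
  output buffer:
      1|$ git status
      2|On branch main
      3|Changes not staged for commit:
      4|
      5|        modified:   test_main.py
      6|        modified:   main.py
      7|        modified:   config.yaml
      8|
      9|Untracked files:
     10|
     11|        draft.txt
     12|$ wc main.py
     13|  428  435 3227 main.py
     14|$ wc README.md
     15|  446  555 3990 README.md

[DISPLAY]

                                  
                                  
                                  
                                  
    ┏━━━━━━━━━━━━━━━━━━━━━━━━━━━━┓
    ┃ Terminal                   ┃
    ┠────────────────────────────┨
━━━━┃$ git status                ┃
ileE┃On branch main              ┃
────┃Changes not staged for commi┃
━━━━┃                            ┃
ileE┃        modified:   test_mai┃
────┃        modified:   main.py ┃
che:┃        modified:   config.y┃
cach┃                            ┃
inte┃Untracked files:            ┃
max_┃                            ┃
enab┃        draft.txt           ┃


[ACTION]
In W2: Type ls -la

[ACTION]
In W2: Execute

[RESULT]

                                  
                                  
                                  
                                  
    ┏━━━━━━━━━━━━━━━━━━━━━━━━━━━━┓
    ┃ Terminal                   ┃
    ┠────────────────────────────┨
━━━━┃        modified:   main.py ┃
ileE┃        modified:   config.y┃
────┃                            ┃
━━━━┃Untracked files:            ┃
ileE┃                            ┃
────┃        draft.txt           ┃
che:┃$ wc main.py                ┃
cach┃  428  435 3227 main.py     ┃
inte┃$ wc README.md              ┃
max_┃  446  555 3990 README.md   ┃
enab┃$ ls -la                    ┃


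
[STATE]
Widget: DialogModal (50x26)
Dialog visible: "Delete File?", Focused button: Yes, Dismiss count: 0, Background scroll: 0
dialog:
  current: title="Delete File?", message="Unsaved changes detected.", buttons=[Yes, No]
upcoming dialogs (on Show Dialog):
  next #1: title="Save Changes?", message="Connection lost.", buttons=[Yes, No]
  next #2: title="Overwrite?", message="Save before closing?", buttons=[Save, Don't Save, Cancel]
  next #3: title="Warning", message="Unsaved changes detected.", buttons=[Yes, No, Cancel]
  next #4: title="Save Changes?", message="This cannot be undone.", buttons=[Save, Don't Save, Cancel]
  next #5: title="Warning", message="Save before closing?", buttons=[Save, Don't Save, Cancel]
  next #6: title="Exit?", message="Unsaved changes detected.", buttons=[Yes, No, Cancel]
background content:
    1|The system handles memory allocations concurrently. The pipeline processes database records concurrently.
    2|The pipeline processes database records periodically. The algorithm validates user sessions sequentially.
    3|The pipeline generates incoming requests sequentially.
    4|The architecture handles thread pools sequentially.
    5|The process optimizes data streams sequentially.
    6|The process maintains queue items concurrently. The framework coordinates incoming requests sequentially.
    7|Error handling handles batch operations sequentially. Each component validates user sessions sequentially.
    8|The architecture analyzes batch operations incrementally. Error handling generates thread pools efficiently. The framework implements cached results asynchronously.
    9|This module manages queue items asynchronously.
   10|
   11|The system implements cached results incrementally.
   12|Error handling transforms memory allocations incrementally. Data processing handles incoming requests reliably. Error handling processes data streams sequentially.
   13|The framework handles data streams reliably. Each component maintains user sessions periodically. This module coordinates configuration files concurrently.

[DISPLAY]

The system handles memory allocations concurrently
The pipeline processes database records periodical
The pipeline generates incoming requests sequentia
The architecture handles thread pools sequentially
The process optimizes data streams sequentially.  
The process maintains queue items concurrently. Th
Error handling handles batch operations sequential
The architecture analyzes batch operations increme
This module manages queue items asynchronously.   
                                                  
The system┌───────────────────────────┐crementally
Error hand│        Delete File?       │tions incre
The framew│ Unsaved changes detected. │ably. Each 
          │         [Yes]  No         │           
          └───────────────────────────┘           
                                                  
                                                  
                                                  
                                                  
                                                  
                                                  
                                                  
                                                  
                                                  
                                                  
                                                  


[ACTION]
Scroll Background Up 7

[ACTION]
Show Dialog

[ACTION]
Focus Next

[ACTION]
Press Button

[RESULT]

The system handles memory allocations concurrently
The pipeline processes database records periodical
The pipeline generates incoming requests sequentia
The architecture handles thread pools sequentially
The process optimizes data streams sequentially.  
The process maintains queue items concurrently. Th
Error handling handles batch operations sequential
The architecture analyzes batch operations increme
This module manages queue items asynchronously.   
                                                  
The system implements cached results incrementally
Error handling transforms memory allocations incre
The framework handles data streams reliably. Each 
                                                  
                                                  
                                                  
                                                  
                                                  
                                                  
                                                  
                                                  
                                                  
                                                  
                                                  
                                                  
                                                  


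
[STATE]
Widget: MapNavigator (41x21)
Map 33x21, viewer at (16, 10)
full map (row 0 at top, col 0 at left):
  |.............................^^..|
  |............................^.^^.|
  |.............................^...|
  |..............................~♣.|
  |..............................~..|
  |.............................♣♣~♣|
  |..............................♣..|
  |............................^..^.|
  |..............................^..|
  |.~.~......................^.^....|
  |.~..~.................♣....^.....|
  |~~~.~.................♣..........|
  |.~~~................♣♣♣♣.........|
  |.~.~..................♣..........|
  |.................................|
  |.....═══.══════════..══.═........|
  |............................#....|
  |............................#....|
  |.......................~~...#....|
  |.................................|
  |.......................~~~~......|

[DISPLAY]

    .............................^^..    
    ............................^.^^.    
    .............................^...    
    ..............................~♣.    
    ..............................~..    
    .............................♣♣~♣    
    ..............................♣..    
    ............................^..^.    
    ..............................^..    
    .~.~......................^.^....    
    .~..~...........@.....♣....^.....    
    ~~~.~.................♣..........    
    .~~~................♣♣♣♣.........    
    .~.~..................♣..........    
    .................................    
    .....═══.══════════..══.═........    
    ............................#....    
    ............................#....    
    .......................~~...#....    
    .................................    
    .......................~~~~......    


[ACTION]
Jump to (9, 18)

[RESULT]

           ..............................
           .~.~......................^.^.
           .~..~.................♣....^..
           ~~~.~.................♣.......
           .~~~................♣♣♣♣......
           .~.~..................♣.......
           ..............................
           .....═══.══════════..══.═.....
           ............................#.
           ............................#.
           .........@.............~~...#.
           ..............................
           .......................~~~~...
                                         
                                         
                                         
                                         
                                         
                                         
                                         
                                         


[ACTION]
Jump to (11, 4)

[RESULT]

                                         
                                         
                                         
                                         
                                         
                                         
         .............................^^.
         ............................^.^^
         .............................^..
         ..............................~♣
         ...........@..................~.
         .............................♣♣~
         ..............................♣.
         ............................^..^
         ..............................^.
         .~.~......................^.^...
         .~..~.................♣....^....
         ~~~.~.................♣.........
         .~~~................♣♣♣♣........
         .~.~..................♣.........
         ................................


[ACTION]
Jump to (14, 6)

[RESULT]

                                         
                                         
                                         
                                         
      .............................^^..  
      ............................^.^^.  
      .............................^...  
      ..............................~♣.  
      ..............................~..  
      .............................♣♣~♣  
      ..............@...............♣..  
      ............................^..^.  
      ..............................^..  
      .~.~......................^.^....  
      .~..~.................♣....^.....  
      ~~~.~.................♣..........  
      .~~~................♣♣♣♣.........  
      .~.~..................♣..........  
      .................................  
      .....═══.══════════..══.═........  
      ............................#....  


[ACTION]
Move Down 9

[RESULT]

      .............................♣♣~♣  
      ..............................♣..  
      ............................^..^.  
      ..............................^..  
      .~.~......................^.^....  
      .~..~.................♣....^.....  
      ~~~.~.................♣..........  
      .~~~................♣♣♣♣.........  
      .~.~..................♣..........  
      .................................  
      .....═══.═════@════..══.═........  
      ............................#....  
      ............................#....  
      .......................~~...#....  
      .................................  
      .......................~~~~......  
                                         
                                         
                                         
                                         
                                         
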